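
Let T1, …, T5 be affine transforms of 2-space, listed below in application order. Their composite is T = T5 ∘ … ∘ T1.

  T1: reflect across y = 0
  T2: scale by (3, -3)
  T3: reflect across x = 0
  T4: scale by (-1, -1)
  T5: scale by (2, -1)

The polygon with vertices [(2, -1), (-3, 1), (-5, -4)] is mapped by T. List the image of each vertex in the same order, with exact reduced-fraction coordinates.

image vertices: (12, -3), (-18, 3), (-30, -12)

T1 reflect across y = 0: (2, -1) → (2, 1); (-3, 1) → (-3, -1); (-5, -4) → (-5, 4)
T2 scale by (3, -3): (2, 1) → (6, -3); (-3, -1) → (-9, 3); (-5, 4) → (-15, -12)
T3 reflect across x = 0: (6, -3) → (-6, -3); (-9, 3) → (9, 3); (-15, -12) → (15, -12)
T4 scale by (-1, -1): (-6, -3) → (6, 3); (9, 3) → (-9, -3); (15, -12) → (-15, 12)
T5 scale by (2, -1): (6, 3) → (12, -3); (-9, -3) → (-18, 3); (-15, 12) → (-30, -12)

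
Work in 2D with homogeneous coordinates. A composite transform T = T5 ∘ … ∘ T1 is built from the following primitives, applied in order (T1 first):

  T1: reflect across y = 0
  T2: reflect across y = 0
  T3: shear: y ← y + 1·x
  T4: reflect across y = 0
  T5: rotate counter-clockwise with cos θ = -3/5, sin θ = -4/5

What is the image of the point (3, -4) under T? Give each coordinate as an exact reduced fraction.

T1 reflect across y = 0: (3, -4) → (3, 4)
T2 reflect across y = 0: (3, 4) → (3, -4)
T3 shear: y ← y + 1·x: (3, -4) → (3, -1)
T4 reflect across y = 0: (3, -1) → (3, 1)
T5 rotate counter-clockwise with cos θ = -3/5, sin θ = -4/5: (3, 1) → (-1, -3)

T(p) = (-1, -3)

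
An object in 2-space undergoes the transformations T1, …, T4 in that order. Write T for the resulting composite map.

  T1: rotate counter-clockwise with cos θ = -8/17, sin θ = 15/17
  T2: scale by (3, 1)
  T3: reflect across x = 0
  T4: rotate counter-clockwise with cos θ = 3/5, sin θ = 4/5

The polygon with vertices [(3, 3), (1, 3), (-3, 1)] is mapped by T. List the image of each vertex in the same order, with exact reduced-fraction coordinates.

T1 rotate counter-clockwise with cos θ = -8/17, sin θ = 15/17: (3, 3) → (-69/17, 21/17); (1, 3) → (-53/17, -9/17); (-3, 1) → (9/17, -53/17)
T2 scale by (3, 1): (-69/17, 21/17) → (-207/17, 21/17); (-53/17, -9/17) → (-159/17, -9/17); (9/17, -53/17) → (27/17, -53/17)
T3 reflect across x = 0: (-207/17, 21/17) → (207/17, 21/17); (-159/17, -9/17) → (159/17, -9/17); (27/17, -53/17) → (-27/17, -53/17)
T4 rotate counter-clockwise with cos θ = 3/5, sin θ = 4/5: (207/17, 21/17) → (537/85, 891/85); (159/17, -9/17) → (513/85, 609/85); (-27/17, -53/17) → (131/85, -267/85)

image vertices: (537/85, 891/85), (513/85, 609/85), (131/85, -267/85)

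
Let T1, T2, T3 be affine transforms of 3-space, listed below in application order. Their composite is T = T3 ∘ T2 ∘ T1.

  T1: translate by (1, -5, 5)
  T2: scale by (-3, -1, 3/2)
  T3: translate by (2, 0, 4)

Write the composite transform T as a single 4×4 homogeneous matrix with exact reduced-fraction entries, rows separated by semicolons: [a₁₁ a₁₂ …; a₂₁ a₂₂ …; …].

T = [-3 0 0 -1; 0 -1 0 5; 0 0 3/2 23/2; 0 0 0 1]

T1 = [1 0 0 1; 0 1 0 -5; 0 0 1 5; 0 0 0 1]
T2·T1 = [-3 0 0 -3; 0 -1 0 5; 0 0 3/2 15/2; 0 0 0 1]
T3·…·T1 = [-3 0 0 -1; 0 -1 0 5; 0 0 3/2 23/2; 0 0 0 1]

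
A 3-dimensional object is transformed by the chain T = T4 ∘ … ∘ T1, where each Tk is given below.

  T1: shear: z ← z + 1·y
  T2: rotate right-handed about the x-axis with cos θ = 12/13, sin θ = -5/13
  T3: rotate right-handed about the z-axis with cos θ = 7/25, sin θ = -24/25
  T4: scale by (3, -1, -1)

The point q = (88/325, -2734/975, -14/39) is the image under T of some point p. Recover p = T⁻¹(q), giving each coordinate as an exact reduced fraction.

p = (-8/3, 2/3, 0)

T1 = [1 0 0 0; 0 1 0 0; 0 1 1 0; 0 0 0 1]
T2·T1 = [1 0 0 0; 0 17/13 5/13 0; 0 7/13 12/13 0; 0 0 0 1]
T3·…·T1 = [7/25 408/325 24/65 0; -24/25 119/325 7/65 0; 0 7/13 12/13 0; 0 0 0 1]
T4·…·T1 = [21/25 1224/325 72/65 0; 24/25 -119/325 -7/65 0; 0 -7/13 -12/13 0; 0 0 0 1]
det M = 3; M⁻¹ = [7/75 24/25 0 0; 96/325 -84/325 5/13 0; -56/325 49/325 -17/13 0; 0 0 0 1]
M⁻¹ · (88/325, -2734/975, -14/39)ᵀ = (-8/3, 2/3, 0)ᵀ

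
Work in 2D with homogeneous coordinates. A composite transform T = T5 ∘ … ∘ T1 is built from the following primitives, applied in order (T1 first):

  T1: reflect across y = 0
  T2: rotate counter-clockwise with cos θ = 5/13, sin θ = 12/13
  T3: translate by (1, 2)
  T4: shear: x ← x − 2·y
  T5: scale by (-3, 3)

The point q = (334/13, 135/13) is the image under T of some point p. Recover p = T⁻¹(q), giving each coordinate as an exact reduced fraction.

p = (1/3, -3)

T1 = [1 0 0; 0 -1 0; 0 0 1]
T2·T1 = [5/13 12/13 0; 12/13 -5/13 0; 0 0 1]
T3·…·T1 = [5/13 12/13 1; 12/13 -5/13 2; 0 0 1]
T4·…·T1 = [-19/13 22/13 -3; 12/13 -5/13 2; 0 0 1]
T5·…·T1 = [57/13 -66/13 9; 36/13 -15/13 6; 0 0 1]
det M = 9; M⁻¹ = [-5/39 22/39 -29/13; -4/13 19/39 -2/13; 0 0 1]
M⁻¹ · (334/13, 135/13)ᵀ = (1/3, -3)ᵀ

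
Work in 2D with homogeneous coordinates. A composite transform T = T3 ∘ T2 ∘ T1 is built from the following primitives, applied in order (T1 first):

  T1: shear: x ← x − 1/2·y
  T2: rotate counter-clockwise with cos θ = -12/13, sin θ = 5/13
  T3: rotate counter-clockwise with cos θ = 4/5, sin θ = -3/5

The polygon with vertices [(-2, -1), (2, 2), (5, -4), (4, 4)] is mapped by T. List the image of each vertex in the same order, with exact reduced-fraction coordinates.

image vertices: (211/130, -51/65), (-29/13, -2/13), (-7/65, 524/65), (-58/13, -4/13)

T1 shear: x ← x − 1/2·y: (-2, -1) → (-3/2, -1); (2, 2) → (1, 2); (5, -4) → (7, -4); (4, 4) → (2, 4)
T2 rotate counter-clockwise with cos θ = -12/13, sin θ = 5/13: (-3/2, -1) → (23/13, 9/26); (1, 2) → (-22/13, -19/13); (7, -4) → (-64/13, 83/13); (2, 4) → (-44/13, -38/13)
T3 rotate counter-clockwise with cos θ = 4/5, sin θ = -3/5: (23/13, 9/26) → (211/130, -51/65); (-22/13, -19/13) → (-29/13, -2/13); (-64/13, 83/13) → (-7/65, 524/65); (-44/13, -38/13) → (-58/13, -4/13)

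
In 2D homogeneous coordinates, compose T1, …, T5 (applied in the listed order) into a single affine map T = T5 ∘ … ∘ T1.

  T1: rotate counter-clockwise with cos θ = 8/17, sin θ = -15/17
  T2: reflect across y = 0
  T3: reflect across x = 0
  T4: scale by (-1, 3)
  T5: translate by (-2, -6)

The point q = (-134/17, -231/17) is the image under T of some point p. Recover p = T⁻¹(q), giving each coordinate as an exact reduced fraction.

p = (-5, -4)

T1 = [8/17 15/17 0; -15/17 8/17 0; 0 0 1]
T2·T1 = [8/17 15/17 0; 15/17 -8/17 0; 0 0 1]
T3·…·T1 = [-8/17 -15/17 0; 15/17 -8/17 0; 0 0 1]
T4·…·T1 = [8/17 15/17 0; 45/17 -24/17 0; 0 0 1]
T5·…·T1 = [8/17 15/17 -2; 45/17 -24/17 -6; 0 0 1]
det M = -3; M⁻¹ = [8/17 5/17 46/17; 15/17 -8/51 14/17; 0 0 1]
M⁻¹ · (-134/17, -231/17)ᵀ = (-5, -4)ᵀ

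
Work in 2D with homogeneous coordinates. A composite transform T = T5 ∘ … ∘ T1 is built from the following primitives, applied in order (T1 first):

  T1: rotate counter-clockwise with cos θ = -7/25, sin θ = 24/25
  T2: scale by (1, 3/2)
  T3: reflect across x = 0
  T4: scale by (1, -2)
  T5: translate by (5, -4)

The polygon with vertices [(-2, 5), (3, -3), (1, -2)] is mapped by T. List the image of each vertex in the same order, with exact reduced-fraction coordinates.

image vertices: (231/25, 149/25), (74/25, -379/25), (84/25, -214/25)

T1 rotate counter-clockwise with cos θ = -7/25, sin θ = 24/25: (-2, 5) → (-106/25, -83/25); (3, -3) → (51/25, 93/25); (1, -2) → (41/25, 38/25)
T2 scale by (1, 3/2): (-106/25, -83/25) → (-106/25, -249/50); (51/25, 93/25) → (51/25, 279/50); (41/25, 38/25) → (41/25, 57/25)
T3 reflect across x = 0: (-106/25, -249/50) → (106/25, -249/50); (51/25, 279/50) → (-51/25, 279/50); (41/25, 57/25) → (-41/25, 57/25)
T4 scale by (1, -2): (106/25, -249/50) → (106/25, 249/25); (-51/25, 279/50) → (-51/25, -279/25); (-41/25, 57/25) → (-41/25, -114/25)
T5 translate by (5, -4): (106/25, 249/25) → (231/25, 149/25); (-51/25, -279/25) → (74/25, -379/25); (-41/25, -114/25) → (84/25, -214/25)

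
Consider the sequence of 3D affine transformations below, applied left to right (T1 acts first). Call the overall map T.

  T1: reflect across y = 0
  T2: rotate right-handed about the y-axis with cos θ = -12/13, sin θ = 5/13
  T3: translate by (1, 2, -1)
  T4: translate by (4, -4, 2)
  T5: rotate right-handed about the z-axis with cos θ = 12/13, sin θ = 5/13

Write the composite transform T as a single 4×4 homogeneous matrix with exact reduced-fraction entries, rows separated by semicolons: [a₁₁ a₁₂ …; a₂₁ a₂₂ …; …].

T1 = [1 0 0 0; 0 -1 0 0; 0 0 1 0; 0 0 0 1]
T2·T1 = [-12/13 0 5/13 0; 0 -1 0 0; -5/13 0 -12/13 0; 0 0 0 1]
T3·…·T1 = [-12/13 0 5/13 1; 0 -1 0 2; -5/13 0 -12/13 -1; 0 0 0 1]
T4·…·T1 = [-12/13 0 5/13 5; 0 -1 0 -2; -5/13 0 -12/13 1; 0 0 0 1]
T5·…·T1 = [-144/169 5/13 60/169 70/13; -60/169 -12/13 25/169 1/13; -5/13 0 -12/13 1; 0 0 0 1]

T = [-144/169 5/13 60/169 70/13; -60/169 -12/13 25/169 1/13; -5/13 0 -12/13 1; 0 0 0 1]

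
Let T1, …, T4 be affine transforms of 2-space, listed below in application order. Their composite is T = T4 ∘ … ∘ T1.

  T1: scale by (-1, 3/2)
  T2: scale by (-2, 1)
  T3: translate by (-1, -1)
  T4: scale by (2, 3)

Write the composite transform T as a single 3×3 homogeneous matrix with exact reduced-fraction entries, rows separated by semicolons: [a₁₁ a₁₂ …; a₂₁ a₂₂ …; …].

T1 = [-1 0 0; 0 3/2 0; 0 0 1]
T2·T1 = [2 0 0; 0 3/2 0; 0 0 1]
T3·…·T1 = [2 0 -1; 0 3/2 -1; 0 0 1]
T4·…·T1 = [4 0 -2; 0 9/2 -3; 0 0 1]

T = [4 0 -2; 0 9/2 -3; 0 0 1]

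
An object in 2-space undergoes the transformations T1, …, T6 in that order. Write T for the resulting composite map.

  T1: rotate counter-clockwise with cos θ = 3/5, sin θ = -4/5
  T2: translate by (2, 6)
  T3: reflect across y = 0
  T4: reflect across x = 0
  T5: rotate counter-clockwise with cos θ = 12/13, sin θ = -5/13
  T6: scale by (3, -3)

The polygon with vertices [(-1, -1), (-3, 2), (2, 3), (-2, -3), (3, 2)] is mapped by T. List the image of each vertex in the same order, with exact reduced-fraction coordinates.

image vertices: (-573/65, 1071/65), (-1044/65, 1593/65), (-1473/65, 696/65), (-147/65, 1164/65), (-1332/65, 459/65)

T1 rotate counter-clockwise with cos θ = 3/5, sin θ = -4/5: (-1, -1) → (-7/5, 1/5); (-3, 2) → (-1/5, 18/5); (2, 3) → (18/5, 1/5); (-2, -3) → (-18/5, -1/5); (3, 2) → (17/5, -6/5)
T2 translate by (2, 6): (-7/5, 1/5) → (3/5, 31/5); (-1/5, 18/5) → (9/5, 48/5); (18/5, 1/5) → (28/5, 31/5); (-18/5, -1/5) → (-8/5, 29/5); (17/5, -6/5) → (27/5, 24/5)
T3 reflect across y = 0: (3/5, 31/5) → (3/5, -31/5); (9/5, 48/5) → (9/5, -48/5); (28/5, 31/5) → (28/5, -31/5); (-8/5, 29/5) → (-8/5, -29/5); (27/5, 24/5) → (27/5, -24/5)
T4 reflect across x = 0: (3/5, -31/5) → (-3/5, -31/5); (9/5, -48/5) → (-9/5, -48/5); (28/5, -31/5) → (-28/5, -31/5); (-8/5, -29/5) → (8/5, -29/5); (27/5, -24/5) → (-27/5, -24/5)
T5 rotate counter-clockwise with cos θ = 12/13, sin θ = -5/13: (-3/5, -31/5) → (-191/65, -357/65); (-9/5, -48/5) → (-348/65, -531/65); (-28/5, -31/5) → (-491/65, -232/65); (8/5, -29/5) → (-49/65, -388/65); (-27/5, -24/5) → (-444/65, -153/65)
T6 scale by (3, -3): (-191/65, -357/65) → (-573/65, 1071/65); (-348/65, -531/65) → (-1044/65, 1593/65); (-491/65, -232/65) → (-1473/65, 696/65); (-49/65, -388/65) → (-147/65, 1164/65); (-444/65, -153/65) → (-1332/65, 459/65)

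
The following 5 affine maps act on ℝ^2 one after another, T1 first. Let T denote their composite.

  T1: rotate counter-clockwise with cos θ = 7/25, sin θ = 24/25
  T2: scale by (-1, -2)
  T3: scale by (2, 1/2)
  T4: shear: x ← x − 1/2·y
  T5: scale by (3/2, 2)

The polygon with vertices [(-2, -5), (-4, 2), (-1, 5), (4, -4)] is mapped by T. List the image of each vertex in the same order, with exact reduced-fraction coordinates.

T1 rotate counter-clockwise with cos θ = 7/25, sin θ = 24/25: (-2, -5) → (106/25, -83/25); (-4, 2) → (-76/25, -82/25); (-1, 5) → (-127/25, 11/25); (4, -4) → (124/25, 68/25)
T2 scale by (-1, -2): (106/25, -83/25) → (-106/25, 166/25); (-76/25, -82/25) → (76/25, 164/25); (-127/25, 11/25) → (127/25, -22/25); (124/25, 68/25) → (-124/25, -136/25)
T3 scale by (2, 1/2): (-106/25, 166/25) → (-212/25, 83/25); (76/25, 164/25) → (152/25, 82/25); (127/25, -22/25) → (254/25, -11/25); (-124/25, -136/25) → (-248/25, -68/25)
T4 shear: x ← x − 1/2·y: (-212/25, 83/25) → (-507/50, 83/25); (152/25, 82/25) → (111/25, 82/25); (254/25, -11/25) → (519/50, -11/25); (-248/25, -68/25) → (-214/25, -68/25)
T5 scale by (3/2, 2): (-507/50, 83/25) → (-1521/100, 166/25); (111/25, 82/25) → (333/50, 164/25); (519/50, -11/25) → (1557/100, -22/25); (-214/25, -68/25) → (-321/25, -136/25)

image vertices: (-1521/100, 166/25), (333/50, 164/25), (1557/100, -22/25), (-321/25, -136/25)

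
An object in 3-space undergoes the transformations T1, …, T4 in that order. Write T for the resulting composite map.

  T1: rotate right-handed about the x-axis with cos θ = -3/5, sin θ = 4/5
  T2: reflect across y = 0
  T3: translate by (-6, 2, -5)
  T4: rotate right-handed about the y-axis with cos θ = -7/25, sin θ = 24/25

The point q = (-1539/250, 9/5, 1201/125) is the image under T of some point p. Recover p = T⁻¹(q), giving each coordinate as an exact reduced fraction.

T1 = [1 0 0 0; 0 -3/5 -4/5 0; 0 4/5 -3/5 0; 0 0 0 1]
T2·T1 = [1 0 0 0; 0 3/5 4/5 0; 0 4/5 -3/5 0; 0 0 0 1]
T3·…·T1 = [1 0 0 -6; 0 3/5 4/5 2; 0 4/5 -3/5 -5; 0 0 0 1]
T4·…·T1 = [-7/25 96/125 -72/125 -78/25; 0 3/5 4/5 2; -24/25 -28/125 21/125 179/25; 0 0 0 1]
det M = -1; M⁻¹ = [-7/25 0 -24/25 6; 96/125 3/5 -28/125 14/5; -72/125 4/5 21/125 -23/5; 0 0 0 1]
M⁻¹ · (-1539/250, 9/5, 1201/125)ᵀ = (-3/2, -3, 2)ᵀ

p = (-3/2, -3, 2)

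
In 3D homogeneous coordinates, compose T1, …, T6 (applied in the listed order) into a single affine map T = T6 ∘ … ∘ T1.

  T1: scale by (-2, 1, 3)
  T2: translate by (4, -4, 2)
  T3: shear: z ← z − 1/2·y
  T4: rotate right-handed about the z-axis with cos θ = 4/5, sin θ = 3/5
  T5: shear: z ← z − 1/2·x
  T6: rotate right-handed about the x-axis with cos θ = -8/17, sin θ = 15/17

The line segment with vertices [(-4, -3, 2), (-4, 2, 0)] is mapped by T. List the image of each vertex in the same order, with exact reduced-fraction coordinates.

image vertices: (69/5, -409/85, -64/85), (54/5, -44/85, 516/85)

T1 scale by (-2, 1, 3): (-4, -3, 2) → (8, -3, 6); (-4, 2, 0) → (8, 2, 0)
T2 translate by (4, -4, 2): (8, -3, 6) → (12, -7, 8); (8, 2, 0) → (12, -2, 2)
T3 shear: z ← z − 1/2·y: (12, -7, 8) → (12, -7, 23/2); (12, -2, 2) → (12, -2, 3)
T4 rotate right-handed about the z-axis with cos θ = 4/5, sin θ = 3/5: (12, -7, 23/2) → (69/5, 8/5, 23/2); (12, -2, 3) → (54/5, 28/5, 3)
T5 shear: z ← z − 1/2·x: (69/5, 8/5, 23/2) → (69/5, 8/5, 23/5); (54/5, 28/5, 3) → (54/5, 28/5, -12/5)
T6 rotate right-handed about the x-axis with cos θ = -8/17, sin θ = 15/17: (69/5, 8/5, 23/5) → (69/5, -409/85, -64/85); (54/5, 28/5, -12/5) → (54/5, -44/85, 516/85)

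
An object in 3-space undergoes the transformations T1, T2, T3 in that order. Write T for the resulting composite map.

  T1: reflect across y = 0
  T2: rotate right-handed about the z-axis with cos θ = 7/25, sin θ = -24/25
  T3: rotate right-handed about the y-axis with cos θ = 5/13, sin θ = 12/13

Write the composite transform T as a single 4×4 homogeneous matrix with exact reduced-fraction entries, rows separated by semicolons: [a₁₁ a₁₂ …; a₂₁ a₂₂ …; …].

T = [7/65 -24/65 12/13 0; -24/25 -7/25 0 0; -84/325 288/325 5/13 0; 0 0 0 1]

T1 = [1 0 0 0; 0 -1 0 0; 0 0 1 0; 0 0 0 1]
T2·T1 = [7/25 -24/25 0 0; -24/25 -7/25 0 0; 0 0 1 0; 0 0 0 1]
T3·…·T1 = [7/65 -24/65 12/13 0; -24/25 -7/25 0 0; -84/325 288/325 5/13 0; 0 0 0 1]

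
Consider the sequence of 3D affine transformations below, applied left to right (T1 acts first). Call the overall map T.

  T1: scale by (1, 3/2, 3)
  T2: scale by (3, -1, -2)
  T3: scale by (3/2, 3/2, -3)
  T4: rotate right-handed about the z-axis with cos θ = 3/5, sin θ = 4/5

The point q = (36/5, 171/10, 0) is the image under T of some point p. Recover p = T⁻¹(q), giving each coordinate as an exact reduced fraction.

T1 = [1 0 0 0; 0 3/2 0 0; 0 0 3 0; 0 0 0 1]
T2·T1 = [3 0 0 0; 0 -3/2 0 0; 0 0 -6 0; 0 0 0 1]
T3·…·T1 = [9/2 0 0 0; 0 -9/4 0 0; 0 0 18 0; 0 0 0 1]
T4·…·T1 = [27/10 9/5 0 0; 18/5 -27/20 0 0; 0 0 18 0; 0 0 0 1]
det M = -729/4; M⁻¹ = [2/15 8/45 0 0; 16/45 -4/15 0 0; 0 0 1/18 0; 0 0 0 1]
M⁻¹ · (36/5, 171/10, 0)ᵀ = (4, -2, 0)ᵀ

p = (4, -2, 0)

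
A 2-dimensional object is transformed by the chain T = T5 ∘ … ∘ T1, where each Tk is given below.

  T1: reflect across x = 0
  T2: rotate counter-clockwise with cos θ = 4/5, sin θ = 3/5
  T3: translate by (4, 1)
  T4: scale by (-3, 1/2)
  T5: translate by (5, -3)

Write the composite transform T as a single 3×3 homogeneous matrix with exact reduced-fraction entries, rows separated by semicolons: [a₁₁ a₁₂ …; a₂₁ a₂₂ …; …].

T1 = [-1 0 0; 0 1 0; 0 0 1]
T2·T1 = [-4/5 -3/5 0; -3/5 4/5 0; 0 0 1]
T3·…·T1 = [-4/5 -3/5 4; -3/5 4/5 1; 0 0 1]
T4·…·T1 = [12/5 9/5 -12; -3/10 2/5 1/2; 0 0 1]
T5·…·T1 = [12/5 9/5 -7; -3/10 2/5 -5/2; 0 0 1]

T = [12/5 9/5 -7; -3/10 2/5 -5/2; 0 0 1]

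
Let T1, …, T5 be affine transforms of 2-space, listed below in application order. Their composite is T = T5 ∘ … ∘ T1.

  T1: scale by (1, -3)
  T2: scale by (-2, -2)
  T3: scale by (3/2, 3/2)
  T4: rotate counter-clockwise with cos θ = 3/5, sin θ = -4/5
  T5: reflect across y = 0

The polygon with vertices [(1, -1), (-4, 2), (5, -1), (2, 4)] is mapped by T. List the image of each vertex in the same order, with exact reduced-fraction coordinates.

image vertices: (-9, 3), (108/5, -6/5), (-81/5, -33/5), (126/5, -132/5)

T1 scale by (1, -3): (1, -1) → (1, 3); (-4, 2) → (-4, -6); (5, -1) → (5, 3); (2, 4) → (2, -12)
T2 scale by (-2, -2): (1, 3) → (-2, -6); (-4, -6) → (8, 12); (5, 3) → (-10, -6); (2, -12) → (-4, 24)
T3 scale by (3/2, 3/2): (-2, -6) → (-3, -9); (8, 12) → (12, 18); (-10, -6) → (-15, -9); (-4, 24) → (-6, 36)
T4 rotate counter-clockwise with cos θ = 3/5, sin θ = -4/5: (-3, -9) → (-9, -3); (12, 18) → (108/5, 6/5); (-15, -9) → (-81/5, 33/5); (-6, 36) → (126/5, 132/5)
T5 reflect across y = 0: (-9, -3) → (-9, 3); (108/5, 6/5) → (108/5, -6/5); (-81/5, 33/5) → (-81/5, -33/5); (126/5, 132/5) → (126/5, -132/5)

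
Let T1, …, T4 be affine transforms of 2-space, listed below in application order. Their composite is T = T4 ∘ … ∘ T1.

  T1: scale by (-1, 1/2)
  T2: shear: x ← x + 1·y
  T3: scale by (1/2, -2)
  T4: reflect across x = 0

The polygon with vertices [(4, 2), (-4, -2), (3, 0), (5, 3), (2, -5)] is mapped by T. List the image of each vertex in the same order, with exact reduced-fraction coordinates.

T1 scale by (-1, 1/2): (4, 2) → (-4, 1); (-4, -2) → (4, -1); (3, 0) → (-3, 0); (5, 3) → (-5, 3/2); (2, -5) → (-2, -5/2)
T2 shear: x ← x + 1·y: (-4, 1) → (-3, 1); (4, -1) → (3, -1); (-3, 0) → (-3, 0); (-5, 3/2) → (-7/2, 3/2); (-2, -5/2) → (-9/2, -5/2)
T3 scale by (1/2, -2): (-3, 1) → (-3/2, -2); (3, -1) → (3/2, 2); (-3, 0) → (-3/2, 0); (-7/2, 3/2) → (-7/4, -3); (-9/2, -5/2) → (-9/4, 5)
T4 reflect across x = 0: (-3/2, -2) → (3/2, -2); (3/2, 2) → (-3/2, 2); (-3/2, 0) → (3/2, 0); (-7/4, -3) → (7/4, -3); (-9/4, 5) → (9/4, 5)

image vertices: (3/2, -2), (-3/2, 2), (3/2, 0), (7/4, -3), (9/4, 5)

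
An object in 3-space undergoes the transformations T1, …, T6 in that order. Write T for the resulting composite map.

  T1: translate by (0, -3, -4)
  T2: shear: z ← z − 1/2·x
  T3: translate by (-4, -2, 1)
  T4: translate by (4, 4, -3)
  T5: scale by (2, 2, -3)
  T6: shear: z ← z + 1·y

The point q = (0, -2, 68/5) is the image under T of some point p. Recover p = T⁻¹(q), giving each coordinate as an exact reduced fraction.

T1 = [1 0 0 0; 0 1 0 -3; 0 0 1 -4; 0 0 0 1]
T2·T1 = [1 0 0 0; 0 1 0 -3; -1/2 0 1 -4; 0 0 0 1]
T3·…·T1 = [1 0 0 -4; 0 1 0 -5; -1/2 0 1 -3; 0 0 0 1]
T4·…·T1 = [1 0 0 0; 0 1 0 -1; -1/2 0 1 -6; 0 0 0 1]
T5·…·T1 = [2 0 0 0; 0 2 0 -2; 3/2 0 -3 18; 0 0 0 1]
T6·…·T1 = [2 0 0 0; 0 2 0 -2; 3/2 2 -3 16; 0 0 0 1]
det M = -12; M⁻¹ = [1/2 0 0 0; 0 1/2 0 1; 1/4 1/3 -1/3 6; 0 0 0 1]
M⁻¹ · (0, -2, 68/5)ᵀ = (0, 0, 4/5)ᵀ

p = (0, 0, 4/5)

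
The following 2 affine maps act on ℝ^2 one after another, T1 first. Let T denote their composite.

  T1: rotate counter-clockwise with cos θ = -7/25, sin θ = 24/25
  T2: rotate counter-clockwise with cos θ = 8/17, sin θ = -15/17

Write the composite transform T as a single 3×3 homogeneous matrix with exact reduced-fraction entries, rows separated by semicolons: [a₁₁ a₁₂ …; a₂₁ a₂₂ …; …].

T1 = [-7/25 -24/25 0; 24/25 -7/25 0; 0 0 1]
T2·T1 = [304/425 -297/425 0; 297/425 304/425 0; 0 0 1]

T = [304/425 -297/425 0; 297/425 304/425 0; 0 0 1]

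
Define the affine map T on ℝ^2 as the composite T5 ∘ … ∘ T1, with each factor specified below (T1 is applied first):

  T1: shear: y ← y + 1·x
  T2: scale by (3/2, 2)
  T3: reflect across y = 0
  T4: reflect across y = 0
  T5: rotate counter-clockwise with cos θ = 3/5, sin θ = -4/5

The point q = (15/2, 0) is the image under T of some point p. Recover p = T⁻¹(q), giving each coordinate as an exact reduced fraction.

p = (3, 0)

T1 = [1 0 0; 1 1 0; 0 0 1]
T2·T1 = [3/2 0 0; 2 2 0; 0 0 1]
T3·…·T1 = [3/2 0 0; -2 -2 0; 0 0 1]
T4·…·T1 = [3/2 0 0; 2 2 0; 0 0 1]
T5·…·T1 = [5/2 8/5 0; 0 6/5 0; 0 0 1]
det M = 3; M⁻¹ = [2/5 -8/15 0; 0 5/6 0; 0 0 1]
M⁻¹ · (15/2, 0)ᵀ = (3, 0)ᵀ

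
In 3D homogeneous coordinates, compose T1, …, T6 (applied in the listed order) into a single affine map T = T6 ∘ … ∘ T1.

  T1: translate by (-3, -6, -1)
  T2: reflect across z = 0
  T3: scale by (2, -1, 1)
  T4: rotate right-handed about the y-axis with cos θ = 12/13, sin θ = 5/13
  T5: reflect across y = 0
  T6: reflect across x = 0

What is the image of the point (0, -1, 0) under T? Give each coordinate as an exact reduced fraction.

T(p) = (67/13, -7, 42/13)

T1 translate by (-3, -6, -1): (0, -1, 0) → (-3, -7, -1)
T2 reflect across z = 0: (-3, -7, -1) → (-3, -7, 1)
T3 scale by (2, -1, 1): (-3, -7, 1) → (-6, 7, 1)
T4 rotate right-handed about the y-axis with cos θ = 12/13, sin θ = 5/13: (-6, 7, 1) → (-67/13, 7, 42/13)
T5 reflect across y = 0: (-67/13, 7, 42/13) → (-67/13, -7, 42/13)
T6 reflect across x = 0: (-67/13, -7, 42/13) → (67/13, -7, 42/13)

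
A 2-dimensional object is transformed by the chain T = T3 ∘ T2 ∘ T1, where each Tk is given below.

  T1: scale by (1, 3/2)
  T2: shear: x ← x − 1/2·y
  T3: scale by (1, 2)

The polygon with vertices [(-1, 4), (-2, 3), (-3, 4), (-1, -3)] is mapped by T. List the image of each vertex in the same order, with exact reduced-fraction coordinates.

image vertices: (-4, 12), (-17/4, 9), (-6, 12), (5/4, -9)

T1 scale by (1, 3/2): (-1, 4) → (-1, 6); (-2, 3) → (-2, 9/2); (-3, 4) → (-3, 6); (-1, -3) → (-1, -9/2)
T2 shear: x ← x − 1/2·y: (-1, 6) → (-4, 6); (-2, 9/2) → (-17/4, 9/2); (-3, 6) → (-6, 6); (-1, -9/2) → (5/4, -9/2)
T3 scale by (1, 2): (-4, 6) → (-4, 12); (-17/4, 9/2) → (-17/4, 9); (-6, 6) → (-6, 12); (5/4, -9/2) → (5/4, -9)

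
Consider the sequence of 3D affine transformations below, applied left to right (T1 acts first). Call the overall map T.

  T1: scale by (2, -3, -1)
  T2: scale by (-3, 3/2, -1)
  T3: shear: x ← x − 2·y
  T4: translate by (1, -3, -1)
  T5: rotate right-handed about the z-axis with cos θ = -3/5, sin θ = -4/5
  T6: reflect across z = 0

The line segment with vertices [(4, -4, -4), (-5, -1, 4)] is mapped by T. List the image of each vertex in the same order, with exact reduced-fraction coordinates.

image vertices: (237/5, 191/5, 5), (-12, -37/2, -3)

T1 scale by (2, -3, -1): (4, -4, -4) → (8, 12, 4); (-5, -1, 4) → (-10, 3, -4)
T2 scale by (-3, 3/2, -1): (8, 12, 4) → (-24, 18, -4); (-10, 3, -4) → (30, 9/2, 4)
T3 shear: x ← x − 2·y: (-24, 18, -4) → (-60, 18, -4); (30, 9/2, 4) → (21, 9/2, 4)
T4 translate by (1, -3, -1): (-60, 18, -4) → (-59, 15, -5); (21, 9/2, 4) → (22, 3/2, 3)
T5 rotate right-handed about the z-axis with cos θ = -3/5, sin θ = -4/5: (-59, 15, -5) → (237/5, 191/5, -5); (22, 3/2, 3) → (-12, -37/2, 3)
T6 reflect across z = 0: (237/5, 191/5, -5) → (237/5, 191/5, 5); (-12, -37/2, 3) → (-12, -37/2, -3)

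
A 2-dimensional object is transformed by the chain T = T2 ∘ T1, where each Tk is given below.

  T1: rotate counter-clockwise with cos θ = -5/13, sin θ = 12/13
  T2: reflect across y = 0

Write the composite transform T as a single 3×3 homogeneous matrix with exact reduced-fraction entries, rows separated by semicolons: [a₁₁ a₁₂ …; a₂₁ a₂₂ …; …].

T = [-5/13 -12/13 0; -12/13 5/13 0; 0 0 1]

T1 = [-5/13 -12/13 0; 12/13 -5/13 0; 0 0 1]
T2·T1 = [-5/13 -12/13 0; -12/13 5/13 0; 0 0 1]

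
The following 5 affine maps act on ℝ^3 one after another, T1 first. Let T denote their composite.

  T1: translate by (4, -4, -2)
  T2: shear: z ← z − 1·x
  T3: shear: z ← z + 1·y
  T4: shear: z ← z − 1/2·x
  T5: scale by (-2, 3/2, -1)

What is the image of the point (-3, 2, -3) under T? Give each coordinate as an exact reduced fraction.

T(p) = (-2, -3, 17/2)

T1 translate by (4, -4, -2): (-3, 2, -3) → (1, -2, -5)
T2 shear: z ← z − 1·x: (1, -2, -5) → (1, -2, -6)
T3 shear: z ← z + 1·y: (1, -2, -6) → (1, -2, -8)
T4 shear: z ← z − 1/2·x: (1, -2, -8) → (1, -2, -17/2)
T5 scale by (-2, 3/2, -1): (1, -2, -17/2) → (-2, -3, 17/2)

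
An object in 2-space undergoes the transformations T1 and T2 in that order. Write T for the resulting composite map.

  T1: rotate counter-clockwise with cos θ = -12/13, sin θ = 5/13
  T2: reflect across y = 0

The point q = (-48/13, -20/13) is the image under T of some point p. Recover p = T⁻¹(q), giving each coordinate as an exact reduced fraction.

p = (4, 0)

T1 = [-12/13 -5/13 0; 5/13 -12/13 0; 0 0 1]
T2·T1 = [-12/13 -5/13 0; -5/13 12/13 0; 0 0 1]
det M = -1; M⁻¹ = [-12/13 -5/13 0; -5/13 12/13 0; 0 0 1]
M⁻¹ · (-48/13, -20/13)ᵀ = (4, 0)ᵀ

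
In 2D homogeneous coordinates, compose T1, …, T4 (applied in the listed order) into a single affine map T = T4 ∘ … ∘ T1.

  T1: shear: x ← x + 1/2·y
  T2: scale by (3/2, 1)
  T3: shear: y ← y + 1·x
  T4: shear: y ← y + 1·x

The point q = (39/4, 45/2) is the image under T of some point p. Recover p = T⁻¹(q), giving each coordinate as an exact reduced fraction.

T1 = [1 1/2 0; 0 1 0; 0 0 1]
T2·T1 = [3/2 3/4 0; 0 1 0; 0 0 1]
T3·…·T1 = [3/2 3/4 0; 3/2 7/4 0; 0 0 1]
T4·…·T1 = [3/2 3/4 0; 3 5/2 0; 0 0 1]
det M = 3/2; M⁻¹ = [5/3 -1/2 0; -2 1 0; 0 0 1]
M⁻¹ · (39/4, 45/2)ᵀ = (5, 3)ᵀ

p = (5, 3)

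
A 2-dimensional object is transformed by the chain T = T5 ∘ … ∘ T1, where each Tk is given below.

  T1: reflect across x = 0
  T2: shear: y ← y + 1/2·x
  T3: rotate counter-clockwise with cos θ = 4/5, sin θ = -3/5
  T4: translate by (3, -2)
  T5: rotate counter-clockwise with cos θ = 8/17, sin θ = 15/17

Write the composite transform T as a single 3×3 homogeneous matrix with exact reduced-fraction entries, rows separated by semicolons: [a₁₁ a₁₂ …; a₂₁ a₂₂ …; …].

T = [-59/85 -36/85 54/17; -149/170 77/85 29/17; 0 0 1]

T1 = [-1 0 0; 0 1 0; 0 0 1]
T2·T1 = [-1 0 0; -1/2 1 0; 0 0 1]
T3·…·T1 = [-11/10 3/5 0; 1/5 4/5 0; 0 0 1]
T4·…·T1 = [-11/10 3/5 3; 1/5 4/5 -2; 0 0 1]
T5·…·T1 = [-59/85 -36/85 54/17; -149/170 77/85 29/17; 0 0 1]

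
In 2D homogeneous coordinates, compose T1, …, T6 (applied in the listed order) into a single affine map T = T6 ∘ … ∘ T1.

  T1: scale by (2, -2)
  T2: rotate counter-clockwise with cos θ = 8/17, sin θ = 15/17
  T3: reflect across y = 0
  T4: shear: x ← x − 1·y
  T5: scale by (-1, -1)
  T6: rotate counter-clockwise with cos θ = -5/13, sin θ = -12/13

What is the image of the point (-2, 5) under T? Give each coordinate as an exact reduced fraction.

T(p) = (-1790/221, 436/221)

T1 scale by (2, -2): (-2, 5) → (-4, -10)
T2 rotate counter-clockwise with cos θ = 8/17, sin θ = 15/17: (-4, -10) → (118/17, -140/17)
T3 reflect across y = 0: (118/17, -140/17) → (118/17, 140/17)
T4 shear: x ← x − 1·y: (118/17, 140/17) → (-22/17, 140/17)
T5 scale by (-1, -1): (-22/17, 140/17) → (22/17, -140/17)
T6 rotate counter-clockwise with cos θ = -5/13, sin θ = -12/13: (22/17, -140/17) → (-1790/221, 436/221)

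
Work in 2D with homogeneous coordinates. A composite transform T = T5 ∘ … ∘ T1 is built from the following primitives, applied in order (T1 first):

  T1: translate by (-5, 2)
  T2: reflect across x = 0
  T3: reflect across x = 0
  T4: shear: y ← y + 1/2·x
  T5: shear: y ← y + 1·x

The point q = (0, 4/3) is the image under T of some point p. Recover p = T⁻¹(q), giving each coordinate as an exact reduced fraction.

T1 = [1 0 -5; 0 1 2; 0 0 1]
T2·T1 = [-1 0 5; 0 1 2; 0 0 1]
T3·…·T1 = [1 0 -5; 0 1 2; 0 0 1]
T4·…·T1 = [1 0 -5; 1/2 1 -1/2; 0 0 1]
T5·…·T1 = [1 0 -5; 3/2 1 -11/2; 0 0 1]
det M = 1; M⁻¹ = [1 0 5; -3/2 1 -2; 0 0 1]
M⁻¹ · (0, 4/3)ᵀ = (5, -2/3)ᵀ

p = (5, -2/3)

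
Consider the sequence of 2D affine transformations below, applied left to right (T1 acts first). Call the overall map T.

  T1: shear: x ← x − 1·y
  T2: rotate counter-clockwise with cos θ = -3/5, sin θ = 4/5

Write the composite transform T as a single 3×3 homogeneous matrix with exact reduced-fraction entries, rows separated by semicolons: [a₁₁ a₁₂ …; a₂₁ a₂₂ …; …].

T = [-3/5 -1/5 0; 4/5 -7/5 0; 0 0 1]

T1 = [1 -1 0; 0 1 0; 0 0 1]
T2·T1 = [-3/5 -1/5 0; 4/5 -7/5 0; 0 0 1]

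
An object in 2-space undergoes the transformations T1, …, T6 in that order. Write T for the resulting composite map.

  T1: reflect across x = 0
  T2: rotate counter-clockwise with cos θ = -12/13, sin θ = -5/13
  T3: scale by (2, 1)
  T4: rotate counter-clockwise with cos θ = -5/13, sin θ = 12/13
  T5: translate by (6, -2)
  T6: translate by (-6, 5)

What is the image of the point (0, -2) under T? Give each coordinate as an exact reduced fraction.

T(p) = (-188/169, 147/169)

T1 reflect across x = 0: (0, -2) → (0, -2)
T2 rotate counter-clockwise with cos θ = -12/13, sin θ = -5/13: (0, -2) → (-10/13, 24/13)
T3 scale by (2, 1): (-10/13, 24/13) → (-20/13, 24/13)
T4 rotate counter-clockwise with cos θ = -5/13, sin θ = 12/13: (-20/13, 24/13) → (-188/169, -360/169)
T5 translate by (6, -2): (-188/169, -360/169) → (826/169, -698/169)
T6 translate by (-6, 5): (826/169, -698/169) → (-188/169, 147/169)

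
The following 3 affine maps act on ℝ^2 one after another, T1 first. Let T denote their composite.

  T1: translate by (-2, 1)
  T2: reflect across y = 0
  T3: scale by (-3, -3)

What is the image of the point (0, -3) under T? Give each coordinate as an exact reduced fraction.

T(p) = (6, -6)

T1 translate by (-2, 1): (0, -3) → (-2, -2)
T2 reflect across y = 0: (-2, -2) → (-2, 2)
T3 scale by (-3, -3): (-2, 2) → (6, -6)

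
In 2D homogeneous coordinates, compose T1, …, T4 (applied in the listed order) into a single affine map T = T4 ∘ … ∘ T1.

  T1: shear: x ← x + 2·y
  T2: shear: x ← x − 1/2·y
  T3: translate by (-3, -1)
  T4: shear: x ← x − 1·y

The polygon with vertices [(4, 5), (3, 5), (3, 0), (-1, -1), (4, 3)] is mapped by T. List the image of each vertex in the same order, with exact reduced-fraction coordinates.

image vertices: (9/2, 4), (7/2, 4), (1, -1), (-7/2, -2), (7/2, 2)

T1 shear: x ← x + 2·y: (4, 5) → (14, 5); (3, 5) → (13, 5); (3, 0) → (3, 0); (-1, -1) → (-3, -1); (4, 3) → (10, 3)
T2 shear: x ← x − 1/2·y: (14, 5) → (23/2, 5); (13, 5) → (21/2, 5); (3, 0) → (3, 0); (-3, -1) → (-5/2, -1); (10, 3) → (17/2, 3)
T3 translate by (-3, -1): (23/2, 5) → (17/2, 4); (21/2, 5) → (15/2, 4); (3, 0) → (0, -1); (-5/2, -1) → (-11/2, -2); (17/2, 3) → (11/2, 2)
T4 shear: x ← x − 1·y: (17/2, 4) → (9/2, 4); (15/2, 4) → (7/2, 4); (0, -1) → (1, -1); (-11/2, -2) → (-7/2, -2); (11/2, 2) → (7/2, 2)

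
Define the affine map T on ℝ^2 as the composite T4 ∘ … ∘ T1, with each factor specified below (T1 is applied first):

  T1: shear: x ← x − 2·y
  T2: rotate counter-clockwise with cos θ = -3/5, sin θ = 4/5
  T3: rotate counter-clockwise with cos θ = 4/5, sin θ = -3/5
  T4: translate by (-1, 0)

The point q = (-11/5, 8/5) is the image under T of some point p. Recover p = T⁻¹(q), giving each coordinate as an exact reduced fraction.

p = (4, 6/5)

T1 = [1 -2 0; 0 1 0; 0 0 1]
T2·T1 = [-3/5 2/5 0; 4/5 -11/5 0; 0 0 1]
T3·…·T1 = [0 -1 0; 1 -2 0; 0 0 1]
T4·…·T1 = [0 -1 -1; 1 -2 0; 0 0 1]
det M = 1; M⁻¹ = [-2 1 -2; -1 0 -1; 0 0 1]
M⁻¹ · (-11/5, 8/5)ᵀ = (4, 6/5)ᵀ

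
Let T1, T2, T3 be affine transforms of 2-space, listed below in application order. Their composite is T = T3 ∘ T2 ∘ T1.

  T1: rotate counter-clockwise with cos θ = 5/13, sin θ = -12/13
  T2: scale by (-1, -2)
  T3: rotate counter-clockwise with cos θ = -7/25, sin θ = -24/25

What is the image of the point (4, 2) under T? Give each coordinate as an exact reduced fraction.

T1 rotate counter-clockwise with cos θ = 5/13, sin θ = -12/13: (4, 2) → (44/13, -38/13)
T2 scale by (-1, -2): (44/13, -38/13) → (-44/13, 76/13)
T3 rotate counter-clockwise with cos θ = -7/25, sin θ = -24/25: (-44/13, 76/13) → (164/25, 524/325)

T(p) = (164/25, 524/325)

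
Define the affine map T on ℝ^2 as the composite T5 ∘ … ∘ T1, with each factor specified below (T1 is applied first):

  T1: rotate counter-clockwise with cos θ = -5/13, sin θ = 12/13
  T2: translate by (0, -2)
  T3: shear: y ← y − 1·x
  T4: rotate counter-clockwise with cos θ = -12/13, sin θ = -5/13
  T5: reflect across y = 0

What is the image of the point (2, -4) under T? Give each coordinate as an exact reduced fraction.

T1 rotate counter-clockwise with cos θ = -5/13, sin θ = 12/13: (2, -4) → (38/13, 44/13)
T2 translate by (0, -2): (38/13, 44/13) → (38/13, 18/13)
T3 shear: y ← y − 1·x: (38/13, 18/13) → (38/13, -20/13)
T4 rotate counter-clockwise with cos θ = -12/13, sin θ = -5/13: (38/13, -20/13) → (-556/169, 50/169)
T5 reflect across y = 0: (-556/169, 50/169) → (-556/169, -50/169)

T(p) = (-556/169, -50/169)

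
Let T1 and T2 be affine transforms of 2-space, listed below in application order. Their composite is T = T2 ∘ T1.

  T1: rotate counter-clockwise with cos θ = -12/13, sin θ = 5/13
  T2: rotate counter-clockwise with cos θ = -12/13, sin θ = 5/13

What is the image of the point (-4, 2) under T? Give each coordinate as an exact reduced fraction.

T(p) = (-236/169, 718/169)

T1 rotate counter-clockwise with cos θ = -12/13, sin θ = 5/13: (-4, 2) → (38/13, -44/13)
T2 rotate counter-clockwise with cos θ = -12/13, sin θ = 5/13: (38/13, -44/13) → (-236/169, 718/169)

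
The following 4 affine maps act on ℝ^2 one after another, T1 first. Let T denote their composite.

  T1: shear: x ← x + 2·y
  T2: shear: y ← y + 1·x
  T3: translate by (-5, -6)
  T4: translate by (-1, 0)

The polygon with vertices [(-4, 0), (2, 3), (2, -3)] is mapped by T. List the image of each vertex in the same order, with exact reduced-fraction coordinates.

image vertices: (-10, -10), (2, 5), (-10, -13)

T1 shear: x ← x + 2·y: (-4, 0) → (-4, 0); (2, 3) → (8, 3); (2, -3) → (-4, -3)
T2 shear: y ← y + 1·x: (-4, 0) → (-4, -4); (8, 3) → (8, 11); (-4, -3) → (-4, -7)
T3 translate by (-5, -6): (-4, -4) → (-9, -10); (8, 11) → (3, 5); (-4, -7) → (-9, -13)
T4 translate by (-1, 0): (-9, -10) → (-10, -10); (3, 5) → (2, 5); (-9, -13) → (-10, -13)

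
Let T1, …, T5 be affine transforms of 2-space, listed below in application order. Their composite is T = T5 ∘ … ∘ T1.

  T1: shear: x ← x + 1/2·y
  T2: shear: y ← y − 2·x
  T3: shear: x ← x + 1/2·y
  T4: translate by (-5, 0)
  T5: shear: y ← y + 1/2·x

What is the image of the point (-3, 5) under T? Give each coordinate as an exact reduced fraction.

T(p) = (-5/2, 19/4)

T1 shear: x ← x + 1/2·y: (-3, 5) → (-1/2, 5)
T2 shear: y ← y − 2·x: (-1/2, 5) → (-1/2, 6)
T3 shear: x ← x + 1/2·y: (-1/2, 6) → (5/2, 6)
T4 translate by (-5, 0): (5/2, 6) → (-5/2, 6)
T5 shear: y ← y + 1/2·x: (-5/2, 6) → (-5/2, 19/4)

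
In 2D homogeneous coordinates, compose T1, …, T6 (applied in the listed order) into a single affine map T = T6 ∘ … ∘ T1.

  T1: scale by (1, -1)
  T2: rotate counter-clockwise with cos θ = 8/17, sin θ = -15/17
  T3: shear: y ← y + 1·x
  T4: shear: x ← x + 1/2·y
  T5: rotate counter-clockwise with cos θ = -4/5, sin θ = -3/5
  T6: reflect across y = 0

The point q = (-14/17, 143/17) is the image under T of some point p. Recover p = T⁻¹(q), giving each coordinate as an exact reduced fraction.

T1 = [1 0 0; 0 -1 0; 0 0 1]
T2·T1 = [8/17 -15/17 0; -15/17 -8/17 0; 0 0 1]
T3·…·T1 = [8/17 -15/17 0; -7/17 -23/17 0; 0 0 1]
T4·…·T1 = [9/34 -53/34 0; -7/17 -23/17 0; 0 0 1]
T5·…·T1 = [-39/85 37/85 0; 29/170 343/170 0; 0 0 1]
T6·…·T1 = [-39/85 37/85 0; -29/170 -343/170 0; 0 0 1]
det M = 1; M⁻¹ = [-343/170 -37/85 0; 29/170 -39/85 0; 0 0 1]
M⁻¹ · (-14/17, 143/17)ᵀ = (-2, -4)ᵀ

p = (-2, -4)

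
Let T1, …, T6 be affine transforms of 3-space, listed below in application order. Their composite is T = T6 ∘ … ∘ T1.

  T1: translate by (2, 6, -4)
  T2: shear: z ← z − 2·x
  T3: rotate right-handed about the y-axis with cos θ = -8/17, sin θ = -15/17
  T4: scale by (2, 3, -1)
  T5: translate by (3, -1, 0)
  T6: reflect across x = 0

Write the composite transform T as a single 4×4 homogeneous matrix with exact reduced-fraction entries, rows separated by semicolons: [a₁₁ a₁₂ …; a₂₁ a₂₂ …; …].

T1 = [1 0 0 2; 0 1 0 6; 0 0 1 -4; 0 0 0 1]
T2·T1 = [1 0 0 2; 0 1 0 6; -2 0 1 -8; 0 0 0 1]
T3·…·T1 = [22/17 0 -15/17 104/17; 0 1 0 6; 31/17 0 -8/17 94/17; 0 0 0 1]
T4·…·T1 = [44/17 0 -30/17 208/17; 0 3 0 18; -31/17 0 8/17 -94/17; 0 0 0 1]
T5·…·T1 = [44/17 0 -30/17 259/17; 0 3 0 17; -31/17 0 8/17 -94/17; 0 0 0 1]
T6·…·T1 = [-44/17 0 30/17 -259/17; 0 3 0 17; -31/17 0 8/17 -94/17; 0 0 0 1]

T = [-44/17 0 30/17 -259/17; 0 3 0 17; -31/17 0 8/17 -94/17; 0 0 0 1]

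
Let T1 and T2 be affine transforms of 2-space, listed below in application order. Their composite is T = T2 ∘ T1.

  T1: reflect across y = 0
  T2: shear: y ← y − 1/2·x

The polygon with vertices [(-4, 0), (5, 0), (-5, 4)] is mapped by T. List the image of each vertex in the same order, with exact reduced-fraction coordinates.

T1 reflect across y = 0: (-4, 0) → (-4, 0); (5, 0) → (5, 0); (-5, 4) → (-5, -4)
T2 shear: y ← y − 1/2·x: (-4, 0) → (-4, 2); (5, 0) → (5, -5/2); (-5, -4) → (-5, -3/2)

image vertices: (-4, 2), (5, -5/2), (-5, -3/2)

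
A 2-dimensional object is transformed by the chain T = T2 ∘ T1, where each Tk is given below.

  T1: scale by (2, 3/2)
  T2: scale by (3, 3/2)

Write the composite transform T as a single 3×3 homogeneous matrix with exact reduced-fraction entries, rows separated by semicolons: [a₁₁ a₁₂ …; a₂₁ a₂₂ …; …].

T1 = [2 0 0; 0 3/2 0; 0 0 1]
T2·T1 = [6 0 0; 0 9/4 0; 0 0 1]

T = [6 0 0; 0 9/4 0; 0 0 1]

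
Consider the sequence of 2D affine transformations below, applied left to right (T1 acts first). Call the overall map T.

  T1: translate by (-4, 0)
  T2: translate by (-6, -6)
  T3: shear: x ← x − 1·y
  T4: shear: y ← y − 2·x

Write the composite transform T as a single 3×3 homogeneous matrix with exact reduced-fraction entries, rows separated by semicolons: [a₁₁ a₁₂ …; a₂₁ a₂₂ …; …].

T = [1 -1 -4; -2 3 2; 0 0 1]

T1 = [1 0 -4; 0 1 0; 0 0 1]
T2·T1 = [1 0 -10; 0 1 -6; 0 0 1]
T3·…·T1 = [1 -1 -4; 0 1 -6; 0 0 1]
T4·…·T1 = [1 -1 -4; -2 3 2; 0 0 1]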